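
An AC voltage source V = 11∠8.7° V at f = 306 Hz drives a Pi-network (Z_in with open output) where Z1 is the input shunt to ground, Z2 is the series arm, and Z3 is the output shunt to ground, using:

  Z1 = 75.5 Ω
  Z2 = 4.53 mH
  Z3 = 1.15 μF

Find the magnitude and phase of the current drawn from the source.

Step 1 — Angular frequency: ω = 2π·f = 2π·306 = 1923 rad/s.
Step 2 — Component impedances:
  Z1: Z = R = 75.5 Ω
  Z2: Z = jωL = j·1923·0.00453 = 0 + j8.71 Ω
  Z3: Z = 1/(jωC) = -j/(ω·C) = 0 - j452.3 Ω
Step 3 — With open output, the series arm Z2 and the output shunt Z3 appear in series to ground: Z2 + Z3 = 0 - j443.6 Ω.
Step 4 — Parallel with input shunt Z1: Z_in = Z1 || (Z2 + Z3) = 73.37 - j12.49 Ω = 74.43∠-9.7° Ω.
Step 5 — Source phasor: V = 11∠8.7° V = 10.87 + j1.664 V.
Step 6 — Ohm's law: I = V / Z_total = (10.87 + j1.664) / (73.37 - j12.49) = 0.1403 + j0.04655 A.
Step 7 — Convert to polar: |I| = 0.1478 A, ∠I = 18.4°.

I = 0.1478∠18.4° A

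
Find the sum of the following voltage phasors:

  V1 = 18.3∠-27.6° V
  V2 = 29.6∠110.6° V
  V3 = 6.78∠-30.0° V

Step 1 — Convert each phasor to rectangular form:
  V1 = 18.3·(cos(-27.6°) + j·sin(-27.6°)) = 16.22 - j8.478 V
  V2 = 29.6·(cos(110.6°) + j·sin(110.6°)) = -10.41 + j27.71 V
  V3 = 6.78·(cos(-30.0°) + j·sin(-30.0°)) = 5.872 - j3.39 V
Step 2 — Sum components: V_total = 11.67 + j15.84 V.
Step 3 — Convert to polar: |V_total| = 19.68 V, ∠V_total = 53.6°.

V_total = 19.68∠53.6° V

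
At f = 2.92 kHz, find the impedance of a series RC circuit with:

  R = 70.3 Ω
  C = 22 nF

Step 1 — Angular frequency: ω = 2π·f = 2π·2920 = 1.835e+04 rad/s.
Step 2 — Component impedances:
  R: Z = R = 70.3 Ω
  C: Z = 1/(jωC) = -j/(ω·C) = 0 - j2478 Ω
Step 3 — Series combination: Z_total = R + C = 70.3 - j2478 Ω = 2479∠-88.4° Ω.

Z = 70.3 - j2478 Ω = 2479∠-88.4° Ω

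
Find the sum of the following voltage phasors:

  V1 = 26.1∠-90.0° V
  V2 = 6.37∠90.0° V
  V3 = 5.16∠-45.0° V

Step 1 — Convert each phasor to rectangular form:
  V1 = 26.1·(cos(-90.0°) + j·sin(-90.0°)) = 0 - j26.1 V
  V2 = 6.37·(cos(90.0°) + j·sin(90.0°)) = 0 + j6.37 V
  V3 = 5.16·(cos(-45.0°) + j·sin(-45.0°)) = 3.649 - j3.649 V
Step 2 — Sum components: V_total = 3.649 - j23.38 V.
Step 3 — Convert to polar: |V_total| = 23.66 V, ∠V_total = -81.1°.

V_total = 23.66∠-81.1° V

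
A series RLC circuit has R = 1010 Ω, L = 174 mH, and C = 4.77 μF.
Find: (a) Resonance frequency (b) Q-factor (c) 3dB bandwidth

Step 1 — Resonance: ω₀ = 1/√(LC) = 1/√(0.174·4.77e-06) = 1098 rad/s.
Step 2 — f₀ = ω₀/(2π) = 174.7 Hz.
Step 3 — Series Q: Q = ω₀L/R = 1098·0.174/1010 = 0.1891.
Step 4 — Bandwidth: Δω = ω₀/Q = 5805 rad/s; BW = Δω/(2π) = 923.8 Hz.

(a) f₀ = 174.7 Hz  (b) Q = 0.1891  (c) BW = 923.8 Hz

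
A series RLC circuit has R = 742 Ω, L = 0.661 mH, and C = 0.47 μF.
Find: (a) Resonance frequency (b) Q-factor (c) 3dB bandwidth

Step 1 — Resonance: ω₀ = 1/√(LC) = 1/√(0.000661·4.7e-07) = 5.673e+04 rad/s.
Step 2 — f₀ = ω₀/(2π) = 9030 Hz.
Step 3 — Series Q: Q = ω₀L/R = 5.673e+04·0.000661/742 = 0.05054.
Step 4 — Bandwidth: Δω = ω₀/Q = 1.123e+06 rad/s; BW = Δω/(2π) = 1.787e+05 Hz.

(a) f₀ = 9030 Hz  (b) Q = 0.05054  (c) BW = 1.787e+05 Hz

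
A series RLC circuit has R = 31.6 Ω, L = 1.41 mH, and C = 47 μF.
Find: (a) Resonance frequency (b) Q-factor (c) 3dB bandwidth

Step 1 — Resonance: ω₀ = 1/√(LC) = 1/√(0.00141·4.7e-05) = 3885 rad/s.
Step 2 — f₀ = ω₀/(2π) = 618.2 Hz.
Step 3 — Series Q: Q = ω₀L/R = 3885·0.00141/31.6 = 0.1733.
Step 4 — Bandwidth: Δω = ω₀/Q = 2.241e+04 rad/s; BW = Δω/(2π) = 3567 Hz.

(a) f₀ = 618.2 Hz  (b) Q = 0.1733  (c) BW = 3567 Hz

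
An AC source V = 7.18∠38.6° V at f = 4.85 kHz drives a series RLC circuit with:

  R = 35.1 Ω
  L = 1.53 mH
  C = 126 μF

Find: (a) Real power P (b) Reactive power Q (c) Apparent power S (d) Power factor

Step 1 — Angular frequency: ω = 2π·f = 2π·4850 = 3.047e+04 rad/s.
Step 2 — Component impedances:
  R: Z = R = 35.1 Ω
  L: Z = jωL = j·3.047e+04·0.00153 = 0 + j46.62 Ω
  C: Z = 1/(jωC) = -j/(ω·C) = 0 - j0.2604 Ω
Step 3 — Series combination: Z_total = R + L + C = 35.1 + j46.36 Ω = 58.15∠52.9° Ω.
Step 4 — Source phasor: V = 7.18∠38.6° V = 5.611 + j4.479 V.
Step 5 — Current: I = V / Z = 0.1197 - j0.03044 A = 0.1235∠-14.3° A.
Step 6 — Complex power: S = V·I* = 0.5351 + j0.7068 VA.
Step 7 — Real power: P = Re(S) = 0.5351 W.
Step 8 — Reactive power: Q = Im(S) = 0.7068 VAR.
Step 9 — Apparent power: |S| = 0.8865 VA.
Step 10 — Power factor: PF = P/|S| = 0.6036 (lagging).

(a) P = 0.5351 W  (b) Q = 0.7068 VAR  (c) S = 0.8865 VA  (d) PF = 0.6036 (lagging)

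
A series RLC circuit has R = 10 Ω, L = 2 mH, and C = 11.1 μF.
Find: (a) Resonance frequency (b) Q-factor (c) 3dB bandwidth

Step 1 — Resonance condition Im(Z)=0 gives ω₀ = 1/√(LC).
Step 2 — ω₀ = 1/√(0.002·1.11e-05) = 6712 rad/s.
Step 3 — f₀ = ω₀/(2π) = 1068 Hz.
Step 4 — Series Q: Q = ω₀L/R = 6712·0.002/10 = 1.342.
Step 5 — 3dB bandwidth: Δω = ω₀/Q = 5000 rad/s; BW = Δω/(2π) = 795.8 Hz.

(a) f₀ = 1068 Hz  (b) Q = 1.342  (c) BW = 795.8 Hz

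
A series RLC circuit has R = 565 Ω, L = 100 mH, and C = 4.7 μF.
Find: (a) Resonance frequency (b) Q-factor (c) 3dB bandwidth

Step 1 — Resonance: ω₀ = 1/√(LC) = 1/√(0.1·4.7e-06) = 1459 rad/s.
Step 2 — f₀ = ω₀/(2π) = 232.2 Hz.
Step 3 — Series Q: Q = ω₀L/R = 1459·0.1/565 = 0.2582.
Step 4 — Bandwidth: Δω = ω₀/Q = 5650 rad/s; BW = Δω/(2π) = 899.2 Hz.

(a) f₀ = 232.2 Hz  (b) Q = 0.2582  (c) BW = 899.2 Hz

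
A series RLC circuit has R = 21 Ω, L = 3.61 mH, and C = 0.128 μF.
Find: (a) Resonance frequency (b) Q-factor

Step 1 — Resonance condition Im(Z)=0 gives ω₀ = 1/√(LC).
Step 2 — ω₀ = 1/√(0.00361·1.28e-07) = 4.652e+04 rad/s.
Step 3 — f₀ = ω₀/(2π) = 7404 Hz.
Step 4 — Series Q: Q = ω₀L/R = 4.652e+04·0.00361/21 = 7.997.

(a) f₀ = 7404 Hz  (b) Q = 7.997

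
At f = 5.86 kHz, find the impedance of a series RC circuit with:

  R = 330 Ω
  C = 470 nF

Step 1 — Angular frequency: ω = 2π·f = 2π·5860 = 3.682e+04 rad/s.
Step 2 — Component impedances:
  R: Z = R = 330 Ω
  C: Z = 1/(jωC) = -j/(ω·C) = 0 - j57.79 Ω
Step 3 — Series combination: Z_total = R + C = 330 - j57.79 Ω = 335∠-9.9° Ω.

Z = 330 - j57.79 Ω = 335∠-9.9° Ω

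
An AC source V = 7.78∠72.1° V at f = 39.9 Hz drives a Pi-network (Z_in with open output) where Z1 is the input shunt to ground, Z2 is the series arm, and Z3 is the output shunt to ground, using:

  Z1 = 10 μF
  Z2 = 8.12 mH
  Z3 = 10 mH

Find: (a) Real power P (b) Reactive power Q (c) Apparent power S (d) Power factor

Step 1 — Angular frequency: ω = 2π·f = 2π·39.9 = 250.7 rad/s.
Step 2 — Component impedances:
  Z1: Z = 1/(jωC) = -j/(ω·C) = 0 - j398.9 Ω
  Z2: Z = jωL = j·250.7·0.00812 = 0 + j2.036 Ω
  Z3: Z = jωL = j·250.7·0.01 = 0 + j2.507 Ω
Step 3 — With open output, the series arm Z2 and the output shunt Z3 appear in series to ground: Z2 + Z3 = 0 + j4.543 Ω.
Step 4 — Parallel with input shunt Z1: Z_in = Z1 || (Z2 + Z3) = 0 + j4.595 Ω = 4.595∠90.0° Ω.
Step 5 — Source phasor: V = 7.78∠72.1° V = 2.391 + j7.403 V.
Step 6 — Current: I = V / Z = 1.611 - j0.5204 A = 1.693∠-17.9° A.
Step 7 — Complex power: S = V·I* = 0 + j13.17 VA.
Step 8 — Real power: P = Re(S) = 0 W.
Step 9 — Reactive power: Q = Im(S) = 13.17 VAR.
Step 10 — Apparent power: |S| = 13.17 VA.
Step 11 — Power factor: PF = P/|S| = 0 (lagging).

(a) P = 0 W  (b) Q = 13.17 VAR  (c) S = 13.17 VA  (d) PF = 0 (lagging)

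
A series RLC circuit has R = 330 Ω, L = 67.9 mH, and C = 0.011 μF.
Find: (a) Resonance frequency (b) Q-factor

Step 1 — Resonance condition Im(Z)=0 gives ω₀ = 1/√(LC).
Step 2 — ω₀ = 1/√(0.0679·1.1e-08) = 3.659e+04 rad/s.
Step 3 — f₀ = ω₀/(2π) = 5824 Hz.
Step 4 — Series Q: Q = ω₀L/R = 3.659e+04·0.0679/330 = 7.529.

(a) f₀ = 5824 Hz  (b) Q = 7.529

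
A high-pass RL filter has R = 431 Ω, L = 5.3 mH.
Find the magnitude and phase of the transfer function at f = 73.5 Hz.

Step 1 — Angular frequency: ω = 2π·73.5 = 461.8 rad/s.
Step 2 — Transfer function: H(jω) = jωL/(R + jωL).
Step 3 — Numerator jωL = j·2.448; denominator R + jωL = 431 + j2.448.
Step 4 — H = 3.225e-05 + j0.005679.
Step 5 — Magnitude: |H| = 0.005679 (-44.9 dB); phase: φ = 89.7°.

|H| = 0.005679 (-44.9 dB), φ = 89.7°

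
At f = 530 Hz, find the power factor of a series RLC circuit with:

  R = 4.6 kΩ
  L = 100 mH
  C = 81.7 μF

Step 1 — Angular frequency: ω = 2π·f = 2π·530 = 3330 rad/s.
Step 2 — Component impedances:
  R: Z = R = 4600 Ω
  L: Z = jωL = j·3330·0.1 = 0 + j333 Ω
  C: Z = 1/(jωC) = -j/(ω·C) = 0 - j3.676 Ω
Step 3 — Series combination: Z_total = R + L + C = 4600 + j329.3 Ω = 4612∠4.1° Ω.
Step 4 — Power factor: PF = cos(φ) = Re(Z)/|Z| = 4600/4612 = 0.9974.
Step 5 — Type: Im(Z) = 329.3 ⇒ lagging (phase φ = 4.1°).

PF = 0.9974 (lagging, φ = 4.1°)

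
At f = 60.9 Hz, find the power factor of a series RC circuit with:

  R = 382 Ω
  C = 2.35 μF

Step 1 — Angular frequency: ω = 2π·f = 2π·60.9 = 382.6 rad/s.
Step 2 — Component impedances:
  R: Z = R = 382 Ω
  C: Z = 1/(jωC) = -j/(ω·C) = 0 - j1112 Ω
Step 3 — Series combination: Z_total = R + C = 382 - j1112 Ω = 1176∠-71.0° Ω.
Step 4 — Power factor: PF = cos(φ) = Re(Z)/|Z| = 382/1175.9 = 0.3249.
Step 5 — Type: Im(Z) = -1112 ⇒ leading (phase φ = -71.0°).

PF = 0.3249 (leading, φ = -71.0°)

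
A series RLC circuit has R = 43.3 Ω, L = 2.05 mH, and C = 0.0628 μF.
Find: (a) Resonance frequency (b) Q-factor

Step 1 — Resonance condition Im(Z)=0 gives ω₀ = 1/√(LC).
Step 2 — ω₀ = 1/√(0.00205·6.28e-08) = 8.813e+04 rad/s.
Step 3 — f₀ = ω₀/(2π) = 1.403e+04 Hz.
Step 4 — Series Q: Q = ω₀L/R = 8.813e+04·0.00205/43.3 = 4.173.

(a) f₀ = 1.403e+04 Hz  (b) Q = 4.173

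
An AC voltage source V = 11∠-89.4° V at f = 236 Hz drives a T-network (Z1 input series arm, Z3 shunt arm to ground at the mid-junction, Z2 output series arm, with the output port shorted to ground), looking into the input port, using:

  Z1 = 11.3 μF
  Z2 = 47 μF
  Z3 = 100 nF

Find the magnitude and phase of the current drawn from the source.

Step 1 — Angular frequency: ω = 2π·f = 2π·236 = 1483 rad/s.
Step 2 — Component impedances:
  Z1: Z = 1/(jωC) = -j/(ω·C) = 0 - j59.68 Ω
  Z2: Z = 1/(jωC) = -j/(ω·C) = 0 - j14.35 Ω
  Z3: Z = 1/(jωC) = -j/(ω·C) = 0 - j6744 Ω
Step 3 — With the output port shorted to ground, the output series arm Z2 runs from the junction to ground; the shunt arm Z3 also runs from the junction to ground. They appear in parallel: Z3 || Z2 = 0 - j14.32 Ω.
Step 4 — Series with input arm Z1: Z_in = Z1 + (Z3 || Z2) = 0 - j74 Ω = 74∠-90.0° Ω.
Step 5 — Source phasor: V = 11∠-89.4° V = 0.1152 - j11 V.
Step 6 — Ohm's law: I = V / Z_total = (0.1152 - j11) / (0 - j74) = 0.1486 + j0.001557 A.
Step 7 — Convert to polar: |I| = 0.1487 A, ∠I = 0.6°.

I = 0.1487∠0.6° A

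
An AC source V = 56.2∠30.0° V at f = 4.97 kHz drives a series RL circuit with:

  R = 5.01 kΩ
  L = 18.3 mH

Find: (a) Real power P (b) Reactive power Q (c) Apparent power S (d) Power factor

Step 1 — Angular frequency: ω = 2π·f = 2π·4970 = 3.123e+04 rad/s.
Step 2 — Component impedances:
  R: Z = R = 5010 Ω
  L: Z = jωL = j·3.123e+04·0.0183 = 0 + j571.5 Ω
Step 3 — Series combination: Z_total = R + L = 5010 + j571.5 Ω = 5042∠6.5° Ω.
Step 4 — Source phasor: V = 56.2∠30.0° V = 48.67 + j28.1 V.
Step 5 — Current: I = V / Z = 0.01022 + j0.004443 A = 0.01115∠23.5° A.
Step 6 — Complex power: S = V·I* = 0.6223 + j0.07099 VA.
Step 7 — Real power: P = Re(S) = 0.6223 W.
Step 8 — Reactive power: Q = Im(S) = 0.07099 VAR.
Step 9 — Apparent power: |S| = 0.6264 VA.
Step 10 — Power factor: PF = P/|S| = 0.9936 (lagging).

(a) P = 0.6223 W  (b) Q = 0.07099 VAR  (c) S = 0.6264 VA  (d) PF = 0.9936 (lagging)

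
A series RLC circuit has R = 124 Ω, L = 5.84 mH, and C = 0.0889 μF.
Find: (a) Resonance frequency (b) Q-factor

Step 1 — Resonance condition Im(Z)=0 gives ω₀ = 1/√(LC).
Step 2 — ω₀ = 1/√(0.00584·8.89e-08) = 4.389e+04 rad/s.
Step 3 — f₀ = ω₀/(2π) = 6985 Hz.
Step 4 — Series Q: Q = ω₀L/R = 4.389e+04·0.00584/124 = 2.067.

(a) f₀ = 6985 Hz  (b) Q = 2.067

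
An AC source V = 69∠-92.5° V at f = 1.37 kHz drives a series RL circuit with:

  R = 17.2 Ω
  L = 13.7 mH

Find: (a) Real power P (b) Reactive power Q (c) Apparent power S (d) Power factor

Step 1 — Angular frequency: ω = 2π·f = 2π·1370 = 8608 rad/s.
Step 2 — Component impedances:
  R: Z = R = 17.2 Ω
  L: Z = jωL = j·8608·0.0137 = 0 + j117.9 Ω
Step 3 — Series combination: Z_total = R + L = 17.2 + j117.9 Ω = 119.2∠81.7° Ω.
Step 4 — Source phasor: V = 69∠-92.5° V = -3.01 - j68.93 V.
Step 5 — Current: I = V / Z = -0.576 - j0.05849 A = 0.579∠-174.2° A.
Step 6 — Complex power: S = V·I* = 5.766 + j39.53 VA.
Step 7 — Real power: P = Re(S) = 5.766 W.
Step 8 — Reactive power: Q = Im(S) = 39.53 VAR.
Step 9 — Apparent power: |S| = 39.95 VA.
Step 10 — Power factor: PF = P/|S| = 0.1443 (lagging).

(a) P = 5.766 W  (b) Q = 39.53 VAR  (c) S = 39.95 VA  (d) PF = 0.1443 (lagging)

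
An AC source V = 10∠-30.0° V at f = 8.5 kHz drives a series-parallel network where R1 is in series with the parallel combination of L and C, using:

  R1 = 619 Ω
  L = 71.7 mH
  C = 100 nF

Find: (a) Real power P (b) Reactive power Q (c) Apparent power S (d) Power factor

Step 1 — Angular frequency: ω = 2π·f = 2π·8500 = 5.341e+04 rad/s.
Step 2 — Component impedances:
  R1: Z = R = 619 Ω
  L: Z = jωL = j·5.341e+04·0.0717 = 0 + j3829 Ω
  C: Z = 1/(jωC) = -j/(ω·C) = 0 - j187.2 Ω
Step 3 — Parallel branch: L || C = 1/(1/L + 1/C) = 0 - j196.9 Ω.
Step 4 — Series with R1: Z_total = R1 + (L || C) = 619 - j196.9 Ω = 649.6∠-17.6° Ω.
Step 5 — Source phasor: V = 10∠-30.0° V = 8.66 - j5 V.
Step 6 — Current: I = V / Z = 0.01504 - j0.003295 A = 0.0154∠-12.4° A.
Step 7 — Complex power: S = V·I* = 0.1467 - j0.04666 VA.
Step 8 — Real power: P = Re(S) = 0.1467 W.
Step 9 — Reactive power: Q = Im(S) = -0.04666 VAR.
Step 10 — Apparent power: |S| = 0.154 VA.
Step 11 — Power factor: PF = P/|S| = 0.953 (leading).

(a) P = 0.1467 W  (b) Q = -0.04666 VAR  (c) S = 0.154 VA  (d) PF = 0.953 (leading)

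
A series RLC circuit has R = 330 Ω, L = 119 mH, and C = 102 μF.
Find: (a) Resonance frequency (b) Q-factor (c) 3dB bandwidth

Step 1 — Resonance: ω₀ = 1/√(LC) = 1/√(0.119·0.000102) = 287 rad/s.
Step 2 — f₀ = ω₀/(2π) = 45.68 Hz.
Step 3 — Series Q: Q = ω₀L/R = 287·0.119/330 = 0.1035.
Step 4 — Bandwidth: Δω = ω₀/Q = 2773 rad/s; BW = Δω/(2π) = 441.4 Hz.

(a) f₀ = 45.68 Hz  (b) Q = 0.1035  (c) BW = 441.4 Hz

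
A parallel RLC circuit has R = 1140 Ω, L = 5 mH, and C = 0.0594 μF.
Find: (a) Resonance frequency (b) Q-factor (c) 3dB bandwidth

Step 1 — Resonance: ω₀ = 1/√(LC) = 1/√(0.005·5.94e-08) = 5.803e+04 rad/s.
Step 2 — f₀ = ω₀/(2π) = 9235 Hz.
Step 3 — Parallel Q: Q = R/(ω₀L) = 1140/(5.803e+04·0.005) = 3.929.
Step 4 — Bandwidth: Δω = ω₀/Q = 1.477e+04 rad/s; BW = Δω/(2π) = 2350 Hz.

(a) f₀ = 9235 Hz  (b) Q = 3.929  (c) BW = 2350 Hz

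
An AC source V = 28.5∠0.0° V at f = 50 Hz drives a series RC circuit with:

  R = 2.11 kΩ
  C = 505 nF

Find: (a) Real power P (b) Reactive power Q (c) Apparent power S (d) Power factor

Step 1 — Angular frequency: ω = 2π·f = 2π·50 = 314.2 rad/s.
Step 2 — Component impedances:
  R: Z = R = 2110 Ω
  C: Z = 1/(jωC) = -j/(ω·C) = 0 - j6303 Ω
Step 3 — Series combination: Z_total = R + C = 2110 - j6303 Ω = 6647∠-71.5° Ω.
Step 4 — Source phasor: V = 28.5∠0.0° V = 28.5 V.
Step 5 — Current: I = V / Z = 0.001361 + j0.004066 A = 0.004288∠71.5° A.
Step 6 — Complex power: S = V·I* = 0.03879 - j0.1159 VA.
Step 7 — Real power: P = Re(S) = 0.03879 W.
Step 8 — Reactive power: Q = Im(S) = -0.1159 VAR.
Step 9 — Apparent power: |S| = 0.1222 VA.
Step 10 — Power factor: PF = P/|S| = 0.3174 (leading).

(a) P = 0.03879 W  (b) Q = -0.1159 VAR  (c) S = 0.1222 VA  (d) PF = 0.3174 (leading)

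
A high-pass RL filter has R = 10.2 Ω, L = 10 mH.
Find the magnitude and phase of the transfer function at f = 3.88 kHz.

Step 1 — Angular frequency: ω = 2π·3880 = 2.438e+04 rad/s.
Step 2 — Transfer function: H(jω) = jωL/(R + jωL).
Step 3 — Numerator jωL = j·243.8; denominator R + jωL = 10.2 + j243.8.
Step 4 — H = 0.9983 + j0.04177.
Step 5 — Magnitude: |H| = 0.9991 (-0.0 dB); phase: φ = 2.4°.

|H| = 0.9991 (-0.0 dB), φ = 2.4°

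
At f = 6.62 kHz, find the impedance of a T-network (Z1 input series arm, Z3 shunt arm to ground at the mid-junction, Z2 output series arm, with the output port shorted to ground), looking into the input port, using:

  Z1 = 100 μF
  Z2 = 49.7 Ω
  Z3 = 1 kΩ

Step 1 — Angular frequency: ω = 2π·f = 2π·6620 = 4.159e+04 rad/s.
Step 2 — Component impedances:
  Z1: Z = 1/(jωC) = -j/(ω·C) = 0 - j0.2404 Ω
  Z2: Z = R = 49.7 Ω
  Z3: Z = R = 1000 Ω
Step 3 — With the output port shorted to ground, the output series arm Z2 runs from the junction to ground; the shunt arm Z3 also runs from the junction to ground. They appear in parallel: Z3 || Z2 = 47.35 Ω.
Step 4 — Series with input arm Z1: Z_in = Z1 + (Z3 || Z2) = 47.35 - j0.2404 Ω = 47.35∠-0.3° Ω.

Z = 47.35 - j0.2404 Ω = 47.35∠-0.3° Ω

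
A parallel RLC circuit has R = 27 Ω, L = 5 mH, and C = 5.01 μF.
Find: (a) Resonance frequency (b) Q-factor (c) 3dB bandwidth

Step 1 — Resonance: ω₀ = 1/√(LC) = 1/√(0.005·5.01e-06) = 6318 rad/s.
Step 2 — f₀ = ω₀/(2π) = 1006 Hz.
Step 3 — Parallel Q: Q = R/(ω₀L) = 27/(6318·0.005) = 0.8547.
Step 4 — Bandwidth: Δω = ω₀/Q = 7393 rad/s; BW = Δω/(2π) = 1177 Hz.

(a) f₀ = 1006 Hz  (b) Q = 0.8547  (c) BW = 1177 Hz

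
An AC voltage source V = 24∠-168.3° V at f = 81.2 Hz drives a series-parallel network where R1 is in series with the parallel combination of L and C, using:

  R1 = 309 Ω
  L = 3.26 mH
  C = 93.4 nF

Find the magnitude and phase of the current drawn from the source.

Step 1 — Angular frequency: ω = 2π·f = 2π·81.2 = 510.2 rad/s.
Step 2 — Component impedances:
  R1: Z = R = 309 Ω
  L: Z = jωL = j·510.2·0.00326 = 0 + j1.663 Ω
  C: Z = 1/(jωC) = -j/(ω·C) = 0 - j2.099e+04 Ω
Step 3 — Parallel branch: L || C = 1/(1/L + 1/C) = 0 + j1.663 Ω.
Step 4 — Series with R1: Z_total = R1 + (L || C) = 309 + j1.663 Ω = 309∠0.3° Ω.
Step 5 — Source phasor: V = 24∠-168.3° V = -23.5 - j4.867 V.
Step 6 — Ohm's law: I = V / Z_total = (-23.5 - j4.867) / (309 + j1.663) = -0.07614 - j0.01534 A.
Step 7 — Convert to polar: |I| = 0.07767 A, ∠I = -168.6°.

I = 0.07767∠-168.6° A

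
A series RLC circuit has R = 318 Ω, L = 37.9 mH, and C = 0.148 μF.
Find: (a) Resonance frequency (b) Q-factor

Step 1 — Resonance condition Im(Z)=0 gives ω₀ = 1/√(LC).
Step 2 — ω₀ = 1/√(0.0379·1.48e-07) = 1.335e+04 rad/s.
Step 3 — f₀ = ω₀/(2π) = 2125 Hz.
Step 4 — Series Q: Q = ω₀L/R = 1.335e+04·0.0379/318 = 1.591.

(a) f₀ = 2125 Hz  (b) Q = 1.591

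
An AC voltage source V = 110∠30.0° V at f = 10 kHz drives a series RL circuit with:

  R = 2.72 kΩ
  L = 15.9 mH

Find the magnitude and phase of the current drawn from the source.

Step 1 — Angular frequency: ω = 2π·f = 2π·1e+04 = 6.283e+04 rad/s.
Step 2 — Component impedances:
  R: Z = R = 2720 Ω
  L: Z = jωL = j·6.283e+04·0.0159 = 0 + j999 Ω
Step 3 — Series combination: Z_total = R + L = 2720 + j999 Ω = 2898∠20.2° Ω.
Step 4 — Source phasor: V = 110∠30.0° V = 95.26 + j55 V.
Step 5 — Ohm's law: I = V / Z_total = (95.26 + j55) / (2720 + j999) = 0.0374 + j0.006482 A.
Step 6 — Convert to polar: |I| = 0.03796 A, ∠I = 9.8°.

I = 0.03796∠9.8° A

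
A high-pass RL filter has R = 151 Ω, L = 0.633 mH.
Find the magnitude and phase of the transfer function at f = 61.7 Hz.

Step 1 — Angular frequency: ω = 2π·61.7 = 387.7 rad/s.
Step 2 — Transfer function: H(jω) = jωL/(R + jωL).
Step 3 — Numerator jωL = j·0.2454; denominator R + jωL = 151 + j0.2454.
Step 4 — H = 2.641e-06 + j0.001625.
Step 5 — Magnitude: |H| = 0.001625 (-55.8 dB); phase: φ = 89.9°.

|H| = 0.001625 (-55.8 dB), φ = 89.9°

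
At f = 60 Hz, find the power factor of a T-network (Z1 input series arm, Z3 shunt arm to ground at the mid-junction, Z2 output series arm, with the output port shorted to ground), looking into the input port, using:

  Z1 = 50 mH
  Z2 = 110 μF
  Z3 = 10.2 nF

Step 1 — Angular frequency: ω = 2π·f = 2π·60 = 377 rad/s.
Step 2 — Component impedances:
  Z1: Z = jωL = j·377·0.05 = 0 + j18.85 Ω
  Z2: Z = 1/(jωC) = -j/(ω·C) = 0 - j24.11 Ω
  Z3: Z = 1/(jωC) = -j/(ω·C) = 0 - j2.601e+05 Ω
Step 3 — With the output port shorted to ground, the output series arm Z2 runs from the junction to ground; the shunt arm Z3 also runs from the junction to ground. They appear in parallel: Z3 || Z2 = 0 - j24.11 Ω.
Step 4 — Series with input arm Z1: Z_in = Z1 + (Z3 || Z2) = 0 - j5.263 Ω = 5.263∠-90.0° Ω.
Step 5 — Power factor: PF = cos(φ) = Re(Z)/|Z| = 0/5.263 = 0.
Step 6 — Type: Im(Z) = -5.263 ⇒ leading (phase φ = -90.0°).

PF = 0 (leading, φ = -90.0°)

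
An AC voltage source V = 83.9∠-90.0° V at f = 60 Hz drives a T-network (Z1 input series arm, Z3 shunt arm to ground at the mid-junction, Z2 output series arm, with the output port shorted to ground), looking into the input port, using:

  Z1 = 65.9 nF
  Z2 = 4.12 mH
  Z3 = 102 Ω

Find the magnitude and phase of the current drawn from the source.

Step 1 — Angular frequency: ω = 2π·f = 2π·60 = 377 rad/s.
Step 2 — Component impedances:
  Z1: Z = 1/(jωC) = -j/(ω·C) = 0 - j4.025e+04 Ω
  Z2: Z = jωL = j·377·0.00412 = 0 + j1.553 Ω
  Z3: Z = R = 102 Ω
Step 3 — With the output port shorted to ground, the output series arm Z2 runs from the junction to ground; the shunt arm Z3 also runs from the junction to ground. They appear in parallel: Z3 || Z2 = 0.02365 + j1.553 Ω.
Step 4 — Series with input arm Z1: Z_in = Z1 + (Z3 || Z2) = 0.02365 - j4.025e+04 Ω = 4.025e+04∠-90.0° Ω.
Step 5 — Source phasor: V = 83.9∠-90.0° V = 0 - j83.9 V.
Step 6 — Ohm's law: I = V / Z_total = (0 - j83.9) / (0.02365 - j4.025e+04) = 0.002084 - j1.225e-09 A.
Step 7 — Convert to polar: |I| = 0.002084 A, ∠I = -0.0°.

I = 0.002084∠-0.0° A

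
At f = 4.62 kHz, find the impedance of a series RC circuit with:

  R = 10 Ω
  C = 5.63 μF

Step 1 — Angular frequency: ω = 2π·f = 2π·4620 = 2.903e+04 rad/s.
Step 2 — Component impedances:
  R: Z = R = 10 Ω
  C: Z = 1/(jωC) = -j/(ω·C) = 0 - j6.119 Ω
Step 3 — Series combination: Z_total = R + C = 10 - j6.119 Ω = 11.72∠-31.5° Ω.

Z = 10 - j6.119 Ω = 11.72∠-31.5° Ω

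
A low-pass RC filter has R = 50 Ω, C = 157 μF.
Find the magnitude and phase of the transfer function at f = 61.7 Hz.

Step 1 — Angular frequency: ω = 2π·61.7 = 387.7 rad/s.
Step 2 — Transfer function: H(jω) = 1/(1 + jωRC).
Step 3 — Denominator: 1 + jωRC = 1 + j·387.7·50·0.000157 = 1 + j3.043.
Step 4 — H = 0.09745 - j0.2966.
Step 5 — Magnitude: |H| = 0.3122 (-10.1 dB); phase: φ = -71.8°.

|H| = 0.3122 (-10.1 dB), φ = -71.8°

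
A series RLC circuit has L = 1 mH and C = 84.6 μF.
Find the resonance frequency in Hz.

Step 1 — Resonance condition Im(Z)=0 gives ω₀ = 1/√(LC).
Step 2 — ω₀ = 1/√(0.001·8.46e-05) = 3438 rad/s.
Step 3 — f₀ = ω₀/(2π) = 547.2 Hz.

f₀ = 547.2 Hz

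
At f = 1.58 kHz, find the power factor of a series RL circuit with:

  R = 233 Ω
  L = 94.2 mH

Step 1 — Angular frequency: ω = 2π·f = 2π·1580 = 9927 rad/s.
Step 2 — Component impedances:
  R: Z = R = 233 Ω
  L: Z = jωL = j·9927·0.0942 = 0 + j935.2 Ω
Step 3 — Series combination: Z_total = R + L = 233 + j935.2 Ω = 963.8∠76.0° Ω.
Step 4 — Power factor: PF = cos(φ) = Re(Z)/|Z| = 233/963.8 = 0.2418.
Step 5 — Type: Im(Z) = 935.2 ⇒ lagging (phase φ = 76.0°).

PF = 0.2418 (lagging, φ = 76.0°)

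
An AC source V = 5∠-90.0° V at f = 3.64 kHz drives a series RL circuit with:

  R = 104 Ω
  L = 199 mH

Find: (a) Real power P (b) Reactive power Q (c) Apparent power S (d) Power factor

Step 1 — Angular frequency: ω = 2π·f = 2π·3640 = 2.287e+04 rad/s.
Step 2 — Component impedances:
  R: Z = R = 104 Ω
  L: Z = jωL = j·2.287e+04·0.199 = 0 + j4551 Ω
Step 3 — Series combination: Z_total = R + L = 104 + j4551 Ω = 4552∠88.7° Ω.
Step 4 — Source phasor: V = 5∠-90.0° V = 0 - j5 V.
Step 5 — Current: I = V / Z = -0.001098 - j2.509e-05 A = 0.001098∠-178.7° A.
Step 6 — Complex power: S = V·I* = 0.0001255 + j0.00549 VA.
Step 7 — Real power: P = Re(S) = 0.0001255 W.
Step 8 — Reactive power: Q = Im(S) = 0.00549 VAR.
Step 9 — Apparent power: |S| = 0.005492 VA.
Step 10 — Power factor: PF = P/|S| = 0.02284 (lagging).

(a) P = 0.0001255 W  (b) Q = 0.00549 VAR  (c) S = 0.005492 VA  (d) PF = 0.02284 (lagging)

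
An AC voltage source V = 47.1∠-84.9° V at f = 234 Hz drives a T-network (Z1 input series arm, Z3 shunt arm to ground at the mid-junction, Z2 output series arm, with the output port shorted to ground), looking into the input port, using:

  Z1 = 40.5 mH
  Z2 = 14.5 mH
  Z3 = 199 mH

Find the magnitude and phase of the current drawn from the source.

Step 1 — Angular frequency: ω = 2π·f = 2π·234 = 1470 rad/s.
Step 2 — Component impedances:
  Z1: Z = jωL = j·1470·0.0405 = 0 + j59.55 Ω
  Z2: Z = jωL = j·1470·0.0145 = 0 + j21.32 Ω
  Z3: Z = jωL = j·1470·0.199 = 0 + j292.6 Ω
Step 3 — With the output port shorted to ground, the output series arm Z2 runs from the junction to ground; the shunt arm Z3 also runs from the junction to ground. They appear in parallel: Z3 || Z2 = 0 + j19.87 Ω.
Step 4 — Series with input arm Z1: Z_in = Z1 + (Z3 || Z2) = 0 + j79.42 Ω = 79.42∠90.0° Ω.
Step 5 — Source phasor: V = 47.1∠-84.9° V = 4.187 - j46.91 V.
Step 6 — Ohm's law: I = V / Z_total = (4.187 - j46.91) / (0 + j79.42) = -0.5907 - j0.05272 A.
Step 7 — Convert to polar: |I| = 0.5931 A, ∠I = -174.9°.

I = 0.5931∠-174.9° A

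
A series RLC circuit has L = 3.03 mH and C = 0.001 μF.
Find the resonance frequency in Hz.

Step 1 — Resonance condition Im(Z)=0 gives ω₀ = 1/√(LC).
Step 2 — ω₀ = 1/√(0.00303·1e-09) = 5.745e+05 rad/s.
Step 3 — f₀ = ω₀/(2π) = 9.143e+04 Hz.

f₀ = 9.143e+04 Hz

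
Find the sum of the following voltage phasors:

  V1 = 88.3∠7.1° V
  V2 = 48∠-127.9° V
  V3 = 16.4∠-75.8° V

Step 1 — Convert each phasor to rectangular form:
  V1 = 88.3·(cos(7.1°) + j·sin(7.1°)) = 87.62 + j10.91 V
  V2 = 48·(cos(-127.9°) + j·sin(-127.9°)) = -29.49 - j37.88 V
  V3 = 16.4·(cos(-75.8°) + j·sin(-75.8°)) = 4.023 - j15.9 V
Step 2 — Sum components: V_total = 62.16 - j42.86 V.
Step 3 — Convert to polar: |V_total| = 75.5 V, ∠V_total = -34.6°.

V_total = 75.5∠-34.6° V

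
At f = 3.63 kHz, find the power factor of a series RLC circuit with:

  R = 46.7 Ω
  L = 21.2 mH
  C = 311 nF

Step 1 — Angular frequency: ω = 2π·f = 2π·3630 = 2.281e+04 rad/s.
Step 2 — Component impedances:
  R: Z = R = 46.7 Ω
  L: Z = jωL = j·2.281e+04·0.0212 = 0 + j483.5 Ω
  C: Z = 1/(jωC) = -j/(ω·C) = 0 - j141 Ω
Step 3 — Series combination: Z_total = R + L + C = 46.7 + j342.6 Ω = 345.7∠82.2° Ω.
Step 4 — Power factor: PF = cos(φ) = Re(Z)/|Z| = 46.7/345.7 = 0.1351.
Step 5 — Type: Im(Z) = 342.6 ⇒ lagging (phase φ = 82.2°).

PF = 0.1351 (lagging, φ = 82.2°)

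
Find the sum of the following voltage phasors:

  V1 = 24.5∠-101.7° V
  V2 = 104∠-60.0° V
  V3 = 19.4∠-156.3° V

Step 1 — Convert each phasor to rectangular form:
  V1 = 24.5·(cos(-101.7°) + j·sin(-101.7°)) = -4.968 - j23.99 V
  V2 = 104·(cos(-60.0°) + j·sin(-60.0°)) = 52 - j90.07 V
  V3 = 19.4·(cos(-156.3°) + j·sin(-156.3°)) = -17.76 - j7.798 V
Step 2 — Sum components: V_total = 29.27 - j121.9 V.
Step 3 — Convert to polar: |V_total| = 125.3 V, ∠V_total = -76.5°.

V_total = 125.3∠-76.5° V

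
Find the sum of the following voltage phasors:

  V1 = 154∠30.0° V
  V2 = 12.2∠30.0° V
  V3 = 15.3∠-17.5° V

Step 1 — Convert each phasor to rectangular form:
  V1 = 154·(cos(30.0°) + j·sin(30.0°)) = 133.4 + j77 V
  V2 = 12.2·(cos(30.0°) + j·sin(30.0°)) = 10.57 + j6.1 V
  V3 = 15.3·(cos(-17.5°) + j·sin(-17.5°)) = 14.59 - j4.601 V
Step 2 — Sum components: V_total = 158.5 + j78.5 V.
Step 3 — Convert to polar: |V_total| = 176.9 V, ∠V_total = 26.3°.

V_total = 176.9∠26.3° V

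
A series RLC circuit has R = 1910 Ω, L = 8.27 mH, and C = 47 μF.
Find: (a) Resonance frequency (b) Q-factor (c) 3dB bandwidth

Step 1 — Resonance condition Im(Z)=0 gives ω₀ = 1/√(LC).
Step 2 — ω₀ = 1/√(0.00827·4.7e-05) = 1604 rad/s.
Step 3 — f₀ = ω₀/(2π) = 255.3 Hz.
Step 4 — Series Q: Q = ω₀L/R = 1604·0.00827/1910 = 0.006945.
Step 5 — 3dB bandwidth: Δω = ω₀/Q = 2.31e+05 rad/s; BW = Δω/(2π) = 3.676e+04 Hz.

(a) f₀ = 255.3 Hz  (b) Q = 0.006945  (c) BW = 3.676e+04 Hz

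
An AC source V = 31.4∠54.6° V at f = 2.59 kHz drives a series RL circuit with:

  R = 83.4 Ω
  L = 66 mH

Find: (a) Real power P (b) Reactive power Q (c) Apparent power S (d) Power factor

Step 1 — Angular frequency: ω = 2π·f = 2π·2590 = 1.627e+04 rad/s.
Step 2 — Component impedances:
  R: Z = R = 83.4 Ω
  L: Z = jωL = j·1.627e+04·0.066 = 0 + j1074 Ω
Step 3 — Series combination: Z_total = R + L = 83.4 + j1074 Ω = 1077∠85.6° Ω.
Step 4 — Source phasor: V = 31.4∠54.6° V = 18.19 + j25.6 V.
Step 5 — Current: I = V / Z = 0.02499 - j0.01499 A = 0.02915∠-31.0° A.
Step 6 — Complex power: S = V·I* = 0.07085 + j0.9125 VA.
Step 7 — Real power: P = Re(S) = 0.07085 W.
Step 8 — Reactive power: Q = Im(S) = 0.9125 VAR.
Step 9 — Apparent power: |S| = 0.9152 VA.
Step 10 — Power factor: PF = P/|S| = 0.07742 (lagging).

(a) P = 0.07085 W  (b) Q = 0.9125 VAR  (c) S = 0.9152 VA  (d) PF = 0.07742 (lagging)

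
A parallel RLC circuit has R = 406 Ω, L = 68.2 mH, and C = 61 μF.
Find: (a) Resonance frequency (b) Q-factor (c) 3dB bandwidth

Step 1 — Resonance: ω₀ = 1/√(LC) = 1/√(0.0682·6.1e-05) = 490.3 rad/s.
Step 2 — f₀ = ω₀/(2π) = 78.03 Hz.
Step 3 — Parallel Q: Q = R/(ω₀L) = 406/(490.3·0.0682) = 12.14.
Step 4 — Bandwidth: Δω = ω₀/Q = 40.38 rad/s; BW = Δω/(2π) = 6.426 Hz.

(a) f₀ = 78.03 Hz  (b) Q = 12.14  (c) BW = 6.426 Hz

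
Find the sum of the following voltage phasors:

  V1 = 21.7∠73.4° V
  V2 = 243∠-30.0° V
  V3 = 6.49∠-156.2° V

Step 1 — Convert each phasor to rectangular form:
  V1 = 21.7·(cos(73.4°) + j·sin(73.4°)) = 6.199 + j20.8 V
  V2 = 243·(cos(-30.0°) + j·sin(-30.0°)) = 210.4 - j121.5 V
  V3 = 6.49·(cos(-156.2°) + j·sin(-156.2°)) = -5.938 - j2.619 V
Step 2 — Sum components: V_total = 210.7 - j103.3 V.
Step 3 — Convert to polar: |V_total| = 234.7 V, ∠V_total = -26.1°.

V_total = 234.7∠-26.1° V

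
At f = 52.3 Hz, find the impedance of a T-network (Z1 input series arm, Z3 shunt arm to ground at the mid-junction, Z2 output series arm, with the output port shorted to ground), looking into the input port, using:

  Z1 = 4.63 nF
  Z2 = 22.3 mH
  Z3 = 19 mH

Step 1 — Angular frequency: ω = 2π·f = 2π·52.3 = 328.6 rad/s.
Step 2 — Component impedances:
  Z1: Z = 1/(jωC) = -j/(ω·C) = 0 - j6.573e+05 Ω
  Z2: Z = jωL = j·328.6·0.0223 = 0 + j7.328 Ω
  Z3: Z = jωL = j·328.6·0.019 = 0 + j6.244 Ω
Step 3 — With the output port shorted to ground, the output series arm Z2 runs from the junction to ground; the shunt arm Z3 also runs from the junction to ground. They appear in parallel: Z3 || Z2 = 0 + j3.371 Ω.
Step 4 — Series with input arm Z1: Z_in = Z1 + (Z3 || Z2) = 0 - j6.573e+05 Ω = 6.573e+05∠-90.0° Ω.

Z = 0 - j6.573e+05 Ω = 6.573e+05∠-90.0° Ω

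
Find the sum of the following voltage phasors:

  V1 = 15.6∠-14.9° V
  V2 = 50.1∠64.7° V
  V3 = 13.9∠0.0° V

Step 1 — Convert each phasor to rectangular form:
  V1 = 15.6·(cos(-14.9°) + j·sin(-14.9°)) = 15.08 - j4.011 V
  V2 = 50.1·(cos(64.7°) + j·sin(64.7°)) = 21.41 + j45.29 V
  V3 = 13.9·(cos(0.0°) + j·sin(0.0°)) = 13.9 V
Step 2 — Sum components: V_total = 50.39 + j41.28 V.
Step 3 — Convert to polar: |V_total| = 65.14 V, ∠V_total = 39.3°.

V_total = 65.14∠39.3° V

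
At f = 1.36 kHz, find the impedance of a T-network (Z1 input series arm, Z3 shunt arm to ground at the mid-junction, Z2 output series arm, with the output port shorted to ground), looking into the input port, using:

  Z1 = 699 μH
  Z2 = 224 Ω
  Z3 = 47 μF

Step 1 — Angular frequency: ω = 2π·f = 2π·1360 = 8545 rad/s.
Step 2 — Component impedances:
  Z1: Z = jωL = j·8545·0.000699 = 0 + j5.973 Ω
  Z2: Z = R = 224 Ω
  Z3: Z = 1/(jωC) = -j/(ω·C) = 0 - j2.49 Ω
Step 3 — With the output port shorted to ground, the output series arm Z2 runs from the junction to ground; the shunt arm Z3 also runs from the junction to ground. They appear in parallel: Z3 || Z2 = 0.02767 - j2.49 Ω.
Step 4 — Series with input arm Z1: Z_in = Z1 + (Z3 || Z2) = 0.02767 + j3.483 Ω = 3.484∠89.5° Ω.

Z = 0.02767 + j3.483 Ω = 3.484∠89.5° Ω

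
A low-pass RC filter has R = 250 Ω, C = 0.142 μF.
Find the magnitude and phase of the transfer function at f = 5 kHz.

Step 1 — Angular frequency: ω = 2π·5000 = 3.142e+04 rad/s.
Step 2 — Transfer function: H(jω) = 1/(1 + jωRC).
Step 3 — Denominator: 1 + jωRC = 1 + j·3.142e+04·250·1.42e-07 = 1 + j1.115.
Step 4 — H = 0.4457 - j0.497.
Step 5 — Magnitude: |H| = 0.6676 (-3.5 dB); phase: φ = -48.1°.

|H| = 0.6676 (-3.5 dB), φ = -48.1°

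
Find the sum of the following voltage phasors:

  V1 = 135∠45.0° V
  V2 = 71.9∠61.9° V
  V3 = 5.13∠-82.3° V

Step 1 — Convert each phasor to rectangular form:
  V1 = 135·(cos(45.0°) + j·sin(45.0°)) = 95.46 + j95.46 V
  V2 = 71.9·(cos(61.9°) + j·sin(61.9°)) = 33.87 + j63.42 V
  V3 = 5.13·(cos(-82.3°) + j·sin(-82.3°)) = 0.6873 - j5.084 V
Step 2 — Sum components: V_total = 130 + j153.8 V.
Step 3 — Convert to polar: |V_total| = 201.4 V, ∠V_total = 49.8°.

V_total = 201.4∠49.8° V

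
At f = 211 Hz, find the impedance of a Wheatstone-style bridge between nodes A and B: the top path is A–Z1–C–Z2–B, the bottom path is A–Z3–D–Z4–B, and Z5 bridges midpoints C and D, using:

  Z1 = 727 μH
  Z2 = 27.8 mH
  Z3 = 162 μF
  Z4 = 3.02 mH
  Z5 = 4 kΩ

Step 1 — Angular frequency: ω = 2π·f = 2π·211 = 1326 rad/s.
Step 2 — Component impedances:
  Z1: Z = jωL = j·1326·0.000727 = 0 + j0.9638 Ω
  Z2: Z = jωL = j·1326·0.0278 = 0 + j36.86 Ω
  Z3: Z = 1/(jωC) = -j/(ω·C) = 0 - j4.656 Ω
  Z4: Z = jωL = j·1326·0.00302 = 0 + j4.004 Ω
  Z5: Z = R = 4000 Ω
Step 3 — Bridge requires nodal analysis (the Z5 bridge couples midpoints C and D, so the two paths cannot be reduced to a simple series/parallel combination). Setting node B to ground and injecting 1 A at node A, the 3-node admittance system at A, C, D solves to V_A = Z_AB = 0.005572 - j0.6638 Ω = 0.6638∠-89.5° Ω.

Z = 0.005572 - j0.6638 Ω = 0.6638∠-89.5° Ω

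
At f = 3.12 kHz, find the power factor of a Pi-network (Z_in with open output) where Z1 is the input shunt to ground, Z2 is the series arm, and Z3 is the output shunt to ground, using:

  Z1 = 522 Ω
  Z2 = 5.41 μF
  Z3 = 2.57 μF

Step 1 — Angular frequency: ω = 2π·f = 2π·3120 = 1.96e+04 rad/s.
Step 2 — Component impedances:
  Z1: Z = R = 522 Ω
  Z2: Z = 1/(jωC) = -j/(ω·C) = 0 - j9.429 Ω
  Z3: Z = 1/(jωC) = -j/(ω·C) = 0 - j19.85 Ω
Step 3 — With open output, the series arm Z2 and the output shunt Z3 appear in series to ground: Z2 + Z3 = 0 - j29.28 Ω.
Step 4 — Parallel with input shunt Z1: Z_in = Z1 || (Z2 + Z3) = 1.637 - j29.19 Ω = 29.23∠-86.8° Ω.
Step 5 — Power factor: PF = cos(φ) = Re(Z)/|Z| = 1.637/29.23 = 0.056.
Step 6 — Type: Im(Z) = -29.19 ⇒ leading (phase φ = -86.8°).

PF = 0.056 (leading, φ = -86.8°)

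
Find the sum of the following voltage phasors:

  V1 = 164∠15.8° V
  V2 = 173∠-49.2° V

Step 1 — Convert each phasor to rectangular form:
  V1 = 164·(cos(15.8°) + j·sin(15.8°)) = 157.8 + j44.65 V
  V2 = 173·(cos(-49.2°) + j·sin(-49.2°)) = 113 - j131 V
Step 2 — Sum components: V_total = 270.8 - j86.31 V.
Step 3 — Convert to polar: |V_total| = 284.3 V, ∠V_total = -17.7°.

V_total = 284.3∠-17.7° V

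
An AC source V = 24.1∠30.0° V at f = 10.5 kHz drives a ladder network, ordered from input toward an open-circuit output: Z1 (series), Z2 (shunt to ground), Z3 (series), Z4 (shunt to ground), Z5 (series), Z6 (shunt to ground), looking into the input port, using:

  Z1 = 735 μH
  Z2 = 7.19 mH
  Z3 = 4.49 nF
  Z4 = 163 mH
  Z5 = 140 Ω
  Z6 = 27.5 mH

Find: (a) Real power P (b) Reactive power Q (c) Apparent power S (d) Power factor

Step 1 — Angular frequency: ω = 2π·f = 2π·1.05e+04 = 6.597e+04 rad/s.
Step 2 — Component impedances:
  Z1: Z = jωL = j·6.597e+04·0.000735 = 0 + j48.49 Ω
  Z2: Z = jωL = j·6.597e+04·0.00719 = 0 + j474.3 Ω
  Z3: Z = 1/(jωC) = -j/(ω·C) = 0 - j3376 Ω
  Z4: Z = jωL = j·6.597e+04·0.163 = 0 + j1.075e+04 Ω
  Z5: Z = R = 140 Ω
  Z6: Z = jωL = j·6.597e+04·0.0275 = 0 + j1814 Ω
Step 3 — Ladder network (open output): work backward from the far end, alternating series and parallel combinations. Z_in = 12.62 + j688.8 Ω = 688.9∠89.0° Ω.
Step 4 — Source phasor: V = 24.1∠30.0° V = 20.87 + j12.05 V.
Step 5 — Current: I = V / Z = 0.01804 - j0.02997 A = 0.03498∠-59.0° A.
Step 6 — Complex power: S = V·I* = 0.01544 + j0.8429 VA.
Step 7 — Real power: P = Re(S) = 0.01544 W.
Step 8 — Reactive power: Q = Im(S) = 0.8429 VAR.
Step 9 — Apparent power: |S| = 0.8431 VA.
Step 10 — Power factor: PF = P/|S| = 0.01831 (lagging).

(a) P = 0.01544 W  (b) Q = 0.8429 VAR  (c) S = 0.8431 VA  (d) PF = 0.01831 (lagging)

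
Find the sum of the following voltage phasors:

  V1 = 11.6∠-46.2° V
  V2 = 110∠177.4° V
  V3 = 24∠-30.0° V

Step 1 — Convert each phasor to rectangular form:
  V1 = 11.6·(cos(-46.2°) + j·sin(-46.2°)) = 8.029 - j8.372 V
  V2 = 110·(cos(177.4°) + j·sin(177.4°)) = -109.9 + j4.99 V
  V3 = 24·(cos(-30.0°) + j·sin(-30.0°)) = 20.78 - j12 V
Step 2 — Sum components: V_total = -81.07 - j15.38 V.
Step 3 — Convert to polar: |V_total| = 82.52 V, ∠V_total = -169.3°.

V_total = 82.52∠-169.3° V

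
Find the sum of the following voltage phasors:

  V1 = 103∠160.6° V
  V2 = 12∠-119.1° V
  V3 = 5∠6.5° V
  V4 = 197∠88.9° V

Step 1 — Convert each phasor to rectangular form:
  V1 = 103·(cos(160.6°) + j·sin(160.6°)) = -97.15 + j34.21 V
  V2 = 12·(cos(-119.1°) + j·sin(-119.1°)) = -5.836 - j10.49 V
  V3 = 5·(cos(6.5°) + j·sin(6.5°)) = 4.968 + j0.566 V
  V4 = 197·(cos(88.9°) + j·sin(88.9°)) = 3.782 + j197 V
Step 2 — Sum components: V_total = -94.24 + j221.3 V.
Step 3 — Convert to polar: |V_total| = 240.5 V, ∠V_total = 113.1°.

V_total = 240.5∠113.1° V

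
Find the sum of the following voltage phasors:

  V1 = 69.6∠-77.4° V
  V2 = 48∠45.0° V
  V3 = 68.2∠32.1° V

Step 1 — Convert each phasor to rectangular form:
  V1 = 69.6·(cos(-77.4°) + j·sin(-77.4°)) = 15.18 - j67.92 V
  V2 = 48·(cos(45.0°) + j·sin(45.0°)) = 33.94 + j33.94 V
  V3 = 68.2·(cos(32.1°) + j·sin(32.1°)) = 57.77 + j36.24 V
Step 2 — Sum components: V_total = 106.9 + j2.259 V.
Step 3 — Convert to polar: |V_total| = 106.9 V, ∠V_total = 1.2°.

V_total = 106.9∠1.2° V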